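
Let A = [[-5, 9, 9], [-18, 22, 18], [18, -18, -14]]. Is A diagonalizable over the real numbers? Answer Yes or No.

Yes

Characteristic polynomial: p(r) = r^3 - 3r^2 - 24r + 80 = (r - 4)^2(r + 5).
r = 4 has algebraic multiplicity 2; rank(A − 4I) = 1, so geometric multiplicity = 2.
Every eigenvalue has geometric = algebraic multiplicity, so A is diagonalizable.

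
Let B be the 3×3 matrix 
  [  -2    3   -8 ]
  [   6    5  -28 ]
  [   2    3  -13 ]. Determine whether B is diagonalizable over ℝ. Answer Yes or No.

No

Characteristic polynomial: p(r) = r^3 + 10r^2 + 33r + 36 = (r + 3)^2(r + 4).
r = -3 has algebraic multiplicity 2; rank(B + 3I) = 2, so geometric multiplicity = 1.
Geometric multiplicity < algebraic multiplicity, so B is not diagonalizable.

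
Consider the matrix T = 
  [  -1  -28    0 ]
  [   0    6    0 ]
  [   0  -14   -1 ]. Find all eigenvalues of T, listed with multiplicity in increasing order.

Characteristic polynomial: p(r) = r^3 - 4r^2 - 11r - 6 = (r - 6)(r + 1)^2.
Roots (with multiplicity): -1, -1, 6.

-1, -1, 6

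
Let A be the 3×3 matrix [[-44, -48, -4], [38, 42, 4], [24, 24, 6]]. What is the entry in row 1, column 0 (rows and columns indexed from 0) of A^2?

20

Characteristic polynomial: s^3 - 4s^2 - 36s + 144 = (s - 6)(s - 4)(s + 6), so the eigenvalues are -6, 4, 6.
s=4: eigenvector (1, -1, 0).
s=-6: eigenvector (4, -3, -2).
s=6: eigenvector (-2, 2, 1).
P = [[1, 4, -2], [-1, -3, 2], [0, -2, 1]], D = diag(4, -6, 6), P⁻¹ = [[1, 0, 2], [1, 1, 0], [2, 2, 1]].
A² = P·diag(16, 36, 36)·P⁻¹ = [[16, 0, -40], [20, 36, 40], [0, 0, 36]].
The requested entry is 20.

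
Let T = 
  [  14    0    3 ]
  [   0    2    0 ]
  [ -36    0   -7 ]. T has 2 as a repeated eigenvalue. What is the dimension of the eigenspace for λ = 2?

2

T − 2I = [[12, 0, 3], [0, 0, 0], [-36, 0, -9]].
This matrix has rank 1, so its null space has dimension 3 − 1 = 2.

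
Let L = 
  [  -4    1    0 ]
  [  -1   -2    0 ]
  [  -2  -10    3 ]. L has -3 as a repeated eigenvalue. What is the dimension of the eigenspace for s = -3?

L + 3I = [[-1, 1, 0], [-1, 1, 0], [-2, -10, 6]].
This matrix has rank 2, so its null space has dimension 3 − 2 = 1.

1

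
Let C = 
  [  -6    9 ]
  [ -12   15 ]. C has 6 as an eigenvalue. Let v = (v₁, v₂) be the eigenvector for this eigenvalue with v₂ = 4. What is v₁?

3

C − 6I = [[-12, 9], [-12, 9]].
Solving (C − 6I)v = 0 gives the eigenspace spanned by (3, 4).
With v₂ = 4, v = (3, 4), so v₁ = 3.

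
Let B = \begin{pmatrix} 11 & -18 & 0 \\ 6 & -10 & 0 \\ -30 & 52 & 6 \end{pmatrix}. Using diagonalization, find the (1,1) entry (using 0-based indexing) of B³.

Characteristic polynomial: t^3 - 7t^2 + 4t + 12 = (t - 6)(t - 2)(t + 1), so the eigenvalues are -1, 2, 6.
t=-1: eigenvector (-3, -2, 2).
t=6: eigenvector (0, 0, 1).
t=2: eigenvector (2, 1, 2).
P = [[-3, 0, 2], [-2, 0, 1], [2, 1, 2]], D = diag(-1, 6, 2), P⁻¹ = [[1, -2, 0], [-6, 10, 1], [2, -3, 0]].
B³ = P·diag(-1, 216, 8)·P⁻¹ = [[35, -54, 0], [18, -28, 0], [-1266, 2116, 216]].
The requested entry is -28.

-28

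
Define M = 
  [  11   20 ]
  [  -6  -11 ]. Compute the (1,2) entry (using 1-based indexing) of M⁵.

20

Characteristic polynomial: λ^2 - 1 = (λ - 1)(λ + 1), so the eigenvalues are -1, 1.
λ=-1: eigenvector (-5, 3).
λ=1: eigenvector (-2, 1).
P = [[-5, -2], [3, 1]], D = diag(-1, 1), P⁻¹ = [[1, 2], [-3, -5]].
M⁵ = P·diag(-1, 1)·P⁻¹ = [[11, 20], [-6, -11]].
The requested entry is 20.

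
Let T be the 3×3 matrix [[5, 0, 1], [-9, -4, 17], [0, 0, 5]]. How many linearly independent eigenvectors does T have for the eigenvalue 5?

1

T − 5I = [[0, 0, 1], [-9, -9, 17], [0, 0, 0]].
This matrix has rank 2, so its null space has dimension 3 − 2 = 1.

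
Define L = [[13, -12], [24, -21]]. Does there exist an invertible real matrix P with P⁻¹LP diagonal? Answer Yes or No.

Yes

Characteristic polynomial: p(s) = s^2 + 8s + 15 = (s + 3)(s + 5).
All 2 eigenvalues are distinct, so L is diagonalizable.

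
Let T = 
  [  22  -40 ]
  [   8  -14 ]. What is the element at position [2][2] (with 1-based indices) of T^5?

Characteristic polynomial: r^2 - 8r + 12 = (r - 6)(r - 2), so the eigenvalues are 2, 6.
r=6: eigenvector (5, 2).
r=2: eigenvector (2, 1).
P = [[5, 2], [2, 1]], D = diag(6, 2), P⁻¹ = [[1, -2], [-2, 5]].
T⁵ = P·diag(7776, 32)·P⁻¹ = [[38752, -77440], [15488, -30944]].
The requested entry is -30944.

-30944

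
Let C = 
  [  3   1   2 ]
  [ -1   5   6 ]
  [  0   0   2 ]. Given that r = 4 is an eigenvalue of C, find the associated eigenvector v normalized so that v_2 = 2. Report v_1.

C − 4I = [[-1, 1, 2], [-1, 1, 6], [0, 0, -2]].
Solving (C − 4I)v = 0 gives the eigenspace spanned by (2, 2, 0).
With v_2 = 2, v = (2, 2, 0), so v_1 = 2.

2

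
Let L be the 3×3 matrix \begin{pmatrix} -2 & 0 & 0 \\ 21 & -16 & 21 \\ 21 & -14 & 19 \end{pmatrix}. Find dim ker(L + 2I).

2

L + 2I = [[0, 0, 0], [21, -14, 21], [21, -14, 21]].
This matrix has rank 1, so its null space has dimension 3 − 1 = 2.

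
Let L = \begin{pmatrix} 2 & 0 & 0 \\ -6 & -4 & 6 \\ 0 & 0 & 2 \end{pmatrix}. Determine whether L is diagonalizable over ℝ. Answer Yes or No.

Yes

Characteristic polynomial: p(μ) = μ^3 - 12μ + 16 = (μ - 2)^2(μ + 4).
μ = 2 has algebraic multiplicity 2; rank(L − 2I) = 1, so geometric multiplicity = 2.
Every eigenvalue has geometric = algebraic multiplicity, so L is diagonalizable.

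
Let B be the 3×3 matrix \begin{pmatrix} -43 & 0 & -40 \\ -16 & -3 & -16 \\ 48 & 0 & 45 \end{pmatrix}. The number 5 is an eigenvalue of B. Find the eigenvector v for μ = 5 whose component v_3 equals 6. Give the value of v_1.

B − 5I = [[-48, 0, -40], [-16, -8, -16], [48, 0, 40]].
Solving (B − 5I)v = 0 gives the eigenspace spanned by (-5, -2, 6).
With v_3 = 6, v = (-5, -2, 6), so v_1 = -5.

-5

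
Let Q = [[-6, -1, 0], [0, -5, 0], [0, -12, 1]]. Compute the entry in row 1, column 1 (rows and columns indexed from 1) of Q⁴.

1296

Characteristic polynomial: s^3 + 10s^2 + 19s - 30 = (s - 1)(s + 5)(s + 6), so the eigenvalues are -6, -5, 1.
s=-6: eigenvector (1, 0, 0).
s=-5: eigenvector (-1, 1, 2).
s=1: eigenvector (0, 0, 1).
P = [[1, -1, 0], [0, 1, 0], [0, 2, 1]], D = diag(-6, -5, 1), P⁻¹ = [[1, 1, 0], [0, 1, 0], [0, -2, 1]].
Q⁴ = P·diag(1296, 625, 1)·P⁻¹ = [[1296, 671, 0], [0, 625, 0], [0, 1248, 1]].
The requested entry is 1296.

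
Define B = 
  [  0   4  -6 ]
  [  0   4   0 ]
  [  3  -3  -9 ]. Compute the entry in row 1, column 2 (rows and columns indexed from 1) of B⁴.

Characteristic polynomial: λ^3 + 5λ^2 - 18λ - 72 = (λ - 4)(λ + 3)(λ + 6), so the eigenvalues are -6, -3, 4.
λ=-6: eigenvector (-1, 0, -1).
λ=4: eigenvector (1, 1, 0).
λ=-3: eigenvector (2, 0, 1).
P = [[-1, 1, 2], [0, 1, 0], [-1, 0, 1]], D = diag(-6, 4, -3), P⁻¹ = [[1, -1, -2], [0, 1, 0], [1, -1, -1]].
B⁴ = P·diag(1296, 256, 81)·P⁻¹ = [[-1134, 1390, 2430], [0, 256, 0], [-1215, 1215, 2511]].
The requested entry is 1390.

1390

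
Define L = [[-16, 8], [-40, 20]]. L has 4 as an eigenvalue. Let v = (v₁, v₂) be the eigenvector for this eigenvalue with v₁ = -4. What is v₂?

-10

L − 4I = [[-20, 8], [-40, 16]].
Solving (L − 4I)v = 0 gives the eigenspace spanned by (-4, -10).
With v₁ = -4, v = (-4, -10), so v₂ = -10.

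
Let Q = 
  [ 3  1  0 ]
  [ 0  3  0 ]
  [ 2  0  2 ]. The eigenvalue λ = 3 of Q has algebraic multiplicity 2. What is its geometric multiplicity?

Q − 3I = [[0, 1, 0], [0, 0, 0], [2, 0, -1]].
This matrix has rank 2, so its null space has dimension 3 − 2 = 1.

1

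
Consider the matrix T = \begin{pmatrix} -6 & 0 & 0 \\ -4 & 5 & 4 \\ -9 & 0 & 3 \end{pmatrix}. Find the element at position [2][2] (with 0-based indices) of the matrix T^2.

Characteristic polynomial: s^3 - 2s^2 - 33s + 90 = (s - 5)(s - 3)(s + 6), so the eigenvalues are -6, 3, 5.
s=-6: eigenvector (1, 0, 1).
s=5: eigenvector (0, 1, 0).
s=3: eigenvector (0, -2, 1).
P = [[1, 0, 0], [0, 1, -2], [1, 0, 1]], D = diag(-6, 5, 3), P⁻¹ = [[1, 0, 0], [-2, 1, 2], [-1, 0, 1]].
T² = P·diag(36, 25, 9)·P⁻¹ = [[36, 0, 0], [-32, 25, 32], [27, 0, 9]].
The requested entry is 9.

9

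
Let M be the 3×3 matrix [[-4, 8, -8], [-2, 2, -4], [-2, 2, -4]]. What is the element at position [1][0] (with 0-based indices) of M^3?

-56

Characteristic polynomial: λ^3 + 6λ^2 + 8λ = λ(λ + 2)(λ + 4), so the eigenvalues are -4, -2, 0.
λ=-4: eigenvector (1, 1, 1).
λ=-2: eigenvector (0, 1, 1).
λ=0: eigenvector (-2, 0, 1).
P = [[1, 0, -2], [1, 1, 0], [1, 1, 1]], D = diag(-4, -2, 0), P⁻¹ = [[1, -2, 2], [-1, 3, -2], [0, -1, 1]].
M³ = P·diag(-64, -8, 0)·P⁻¹ = [[-64, 128, -128], [-56, 104, -112], [-56, 104, -112]].
The requested entry is -56.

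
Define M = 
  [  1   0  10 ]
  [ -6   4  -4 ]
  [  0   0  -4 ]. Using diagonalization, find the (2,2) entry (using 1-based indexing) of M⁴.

Characteristic polynomial: r^3 - r^2 - 16r + 16 = (r - 4)(r - 1)(r + 4), so the eigenvalues are -4, 1, 4.
r=1: eigenvector (1, 2, 0).
r=4: eigenvector (0, 1, 0).
r=-4: eigenvector (-2, -1, 1).
P = [[1, 0, -2], [2, 1, -1], [0, 0, 1]], D = diag(1, 4, -4), P⁻¹ = [[1, 0, 2], [-2, 1, -3], [0, 0, 1]].
M⁴ = P·diag(1, 256, 256)·P⁻¹ = [[1, 0, -510], [-510, 256, -1020], [0, 0, 256]].
The requested entry is 256.

256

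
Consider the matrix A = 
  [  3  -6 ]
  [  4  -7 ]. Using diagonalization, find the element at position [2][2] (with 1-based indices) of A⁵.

Characteristic polynomial: λ^2 + 4λ + 3 = (λ + 1)(λ + 3), so the eigenvalues are -3, -1.
λ=-3: eigenvector (1, 1).
λ=-1: eigenvector (3, 2).
P = [[1, 3], [1, 2]], D = diag(-3, -1), P⁻¹ = [[-2, 3], [1, -1]].
A⁵ = P·diag(-243, -1)·P⁻¹ = [[483, -726], [484, -727]].
The requested entry is -727.

-727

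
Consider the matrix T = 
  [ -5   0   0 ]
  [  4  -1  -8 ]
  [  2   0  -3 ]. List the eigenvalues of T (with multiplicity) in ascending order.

Characteristic polynomial: p(r) = r^3 + 9r^2 + 23r + 15 = (r + 1)(r + 3)(r + 5).
Roots (with multiplicity): -5, -3, -1.

-5, -3, -1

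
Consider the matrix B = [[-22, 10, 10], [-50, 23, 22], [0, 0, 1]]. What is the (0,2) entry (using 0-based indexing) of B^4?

130

Characteristic polynomial: λ^3 - 2λ^2 - 5λ + 6 = (λ - 3)(λ - 1)(λ + 2), so the eigenvalues are -2, 1, 3.
λ=-2: eigenvector (1, 2, 0).
λ=1: eigenvector (0, 1, -1).
λ=3: eigenvector (2, 5, 0).
P = [[1, 0, 2], [2, 1, 5], [0, -1, 0]], D = diag(-2, 1, 3), P⁻¹ = [[5, -2, -2], [0, 0, -1], [-2, 1, 1]].
B⁴ = P·diag(16, 1, 81)·P⁻¹ = [[-244, 130, 130], [-650, 341, 340], [0, 0, 1]].
The requested entry is 130.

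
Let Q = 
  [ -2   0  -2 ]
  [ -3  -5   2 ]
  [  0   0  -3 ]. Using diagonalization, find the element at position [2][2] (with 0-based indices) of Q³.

Characteristic polynomial: μ^3 + 10μ^2 + 31μ + 30 = (μ + 2)(μ + 3)(μ + 5), so the eigenvalues are -5, -3, -2.
μ=-2: eigenvector (1, -1, 0).
μ=-3: eigenvector (2, -2, 1).
μ=-5: eigenvector (0, 1, 0).
P = [[1, 2, 0], [-1, -2, 1], [0, 1, 0]], D = diag(-2, -3, -5), P⁻¹ = [[1, 0, -2], [0, 0, 1], [1, 1, 0]].
Q³ = P·diag(-8, -27, -125)·P⁻¹ = [[-8, 0, -38], [-117, -125, 38], [0, 0, -27]].
The requested entry is -27.

-27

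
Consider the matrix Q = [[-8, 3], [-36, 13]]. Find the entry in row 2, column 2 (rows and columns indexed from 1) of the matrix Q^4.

1021

Characteristic polynomial: t^2 - 5t + 4 = (t - 4)(t - 1), so the eigenvalues are 1, 4.
t=1: eigenvector (1, 3).
t=4: eigenvector (1, 4).
P = [[1, 1], [3, 4]], D = diag(1, 4), P⁻¹ = [[4, -1], [-3, 1]].
Q⁴ = P·diag(1, 256)·P⁻¹ = [[-764, 255], [-3060, 1021]].
The requested entry is 1021.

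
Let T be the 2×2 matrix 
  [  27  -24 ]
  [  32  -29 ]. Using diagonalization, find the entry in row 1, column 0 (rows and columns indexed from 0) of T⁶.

-59584

Characteristic polynomial: μ^2 + 2μ - 15 = (μ - 3)(μ + 5), so the eigenvalues are -5, 3.
μ=3: eigenvector (1, 1).
μ=-5: eigenvector (3, 4).
P = [[1, 3], [1, 4]], D = diag(3, -5), P⁻¹ = [[4, -3], [-1, 1]].
T⁶ = P·diag(729, 15625)·P⁻¹ = [[-43959, 44688], [-59584, 60313]].
The requested entry is -59584.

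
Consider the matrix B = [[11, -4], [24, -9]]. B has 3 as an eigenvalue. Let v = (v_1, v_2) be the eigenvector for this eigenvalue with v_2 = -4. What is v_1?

B − 3I = [[8, -4], [24, -12]].
Solving (B − 3I)v = 0 gives the eigenspace spanned by (-2, -4).
With v_2 = -4, v = (-2, -4), so v_1 = -2.

-2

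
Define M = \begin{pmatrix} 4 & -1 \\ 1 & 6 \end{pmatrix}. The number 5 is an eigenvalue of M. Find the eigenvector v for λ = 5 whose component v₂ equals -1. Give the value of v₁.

1

M − 5I = [[-1, -1], [1, 1]].
Solving (M − 5I)v = 0 gives the eigenspace spanned by (1, -1).
With v₂ = -1, v = (1, -1), so v₁ = 1.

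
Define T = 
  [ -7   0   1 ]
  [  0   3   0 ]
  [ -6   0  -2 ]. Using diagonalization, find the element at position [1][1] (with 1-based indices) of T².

43

Characteristic polynomial: μ^3 + 6μ^2 - 7μ - 60 = (μ - 3)(μ + 4)(μ + 5), so the eigenvalues are -5, -4, 3.
μ=-4: eigenvector (1, 0, 3).
μ=3: eigenvector (0, 1, 0).
μ=-5: eigenvector (1, 0, 2).
P = [[1, 0, 1], [0, 1, 0], [3, 0, 2]], D = diag(-4, 3, -5), P⁻¹ = [[-2, 0, 1], [0, 1, 0], [3, 0, -1]].
T² = P·diag(16, 9, 25)·P⁻¹ = [[43, 0, -9], [0, 9, 0], [54, 0, -2]].
The requested entry is 43.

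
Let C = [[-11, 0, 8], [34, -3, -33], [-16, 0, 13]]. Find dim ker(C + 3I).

1

C + 3I = [[-8, 0, 8], [34, 0, -33], [-16, 0, 16]].
This matrix has rank 2, so its null space has dimension 3 − 2 = 1.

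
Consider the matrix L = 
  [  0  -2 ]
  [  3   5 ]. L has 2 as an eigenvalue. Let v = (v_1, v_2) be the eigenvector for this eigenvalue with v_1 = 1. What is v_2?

L − 2I = [[-2, -2], [3, 3]].
Solving (L − 2I)v = 0 gives the eigenspace spanned by (1, -1).
With v_1 = 1, v = (1, -1), so v_2 = -1.

-1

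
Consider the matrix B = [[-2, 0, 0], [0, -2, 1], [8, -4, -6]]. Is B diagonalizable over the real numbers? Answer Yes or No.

Characteristic polynomial: p(s) = s^3 + 10s^2 + 32s + 32 = (s + 2)(s + 4)^2.
s = -4 has algebraic multiplicity 2; rank(B + 4I) = 2, so geometric multiplicity = 1.
Geometric multiplicity < algebraic multiplicity, so B is not diagonalizable.

No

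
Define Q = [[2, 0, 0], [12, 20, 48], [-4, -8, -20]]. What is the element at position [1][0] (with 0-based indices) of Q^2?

Characteristic polynomial: μ^3 - 2μ^2 - 16μ + 32 = (μ - 4)(μ - 2)(μ + 4), so the eigenvalues are -4, 2, 4.
μ=2: eigenvector (1, -6, 2).
μ=4: eigenvector (0, 3, -1).
μ=-4: eigenvector (0, -2, 1).
P = [[1, 0, 0], [-6, 3, -2], [2, -1, 1]], D = diag(2, 4, -4), P⁻¹ = [[1, 0, 0], [2, 1, 2], [0, 1, 3]].
Q² = P·diag(4, 16, 16)·P⁻¹ = [[4, 0, 0], [72, 16, 0], [-24, 0, 16]].
The requested entry is 72.

72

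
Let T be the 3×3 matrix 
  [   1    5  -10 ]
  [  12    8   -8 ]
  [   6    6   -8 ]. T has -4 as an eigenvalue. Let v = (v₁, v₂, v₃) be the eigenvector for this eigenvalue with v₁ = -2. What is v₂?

2

T + 4I = [[5, 5, -10], [12, 12, -8], [6, 6, -4]].
Solving (T + 4I)v = 0 gives the eigenspace spanned by (-2, 2, 0).
With v₁ = -2, v = (-2, 2, 0), so v₂ = 2.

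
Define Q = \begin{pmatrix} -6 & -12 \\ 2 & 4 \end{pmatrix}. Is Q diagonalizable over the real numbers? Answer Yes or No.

Yes

Characteristic polynomial: p(r) = r^2 + 2r = r(r + 2).
All 2 eigenvalues are distinct, so Q is diagonalizable.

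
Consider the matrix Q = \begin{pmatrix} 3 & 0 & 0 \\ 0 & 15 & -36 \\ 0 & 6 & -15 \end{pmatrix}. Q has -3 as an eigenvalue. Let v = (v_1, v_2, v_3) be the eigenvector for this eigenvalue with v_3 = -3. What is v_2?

-6

Q + 3I = [[6, 0, 0], [0, 18, -36], [0, 6, -12]].
Solving (Q + 3I)v = 0 gives the eigenspace spanned by (0, -6, -3).
With v_3 = -3, v = (0, -6, -3), so v_2 = -6.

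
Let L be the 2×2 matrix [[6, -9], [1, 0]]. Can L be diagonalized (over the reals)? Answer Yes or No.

Characteristic polynomial: p(μ) = μ^2 - 6μ + 9 = (μ - 3)^2.
μ = 3 has algebraic multiplicity 2; rank(L − 3I) = 1, so geometric multiplicity = 1.
Geometric multiplicity < algebraic multiplicity, so L is not diagonalizable.

No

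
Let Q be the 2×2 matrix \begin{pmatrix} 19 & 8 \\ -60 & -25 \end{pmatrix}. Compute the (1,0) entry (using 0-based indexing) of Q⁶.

234360

Characteristic polynomial: μ^2 + 6μ + 5 = (μ + 1)(μ + 5), so the eigenvalues are -5, -1.
μ=-1: eigenvector (2, -5).
μ=-5: eigenvector (1, -3).
P = [[2, 1], [-5, -3]], D = diag(-1, -5), P⁻¹ = [[3, 1], [-5, -2]].
Q⁶ = P·diag(1, 15625)·P⁻¹ = [[-78119, -31248], [234360, 93745]].
The requested entry is 234360.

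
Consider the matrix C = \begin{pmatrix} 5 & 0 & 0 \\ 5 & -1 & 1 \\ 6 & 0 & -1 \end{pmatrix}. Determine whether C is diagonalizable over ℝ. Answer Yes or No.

Characteristic polynomial: p(λ) = λ^3 - 3λ^2 - 9λ - 5 = (λ - 5)(λ + 1)^2.
λ = -1 has algebraic multiplicity 2; rank(C + 1I) = 2, so geometric multiplicity = 1.
Geometric multiplicity < algebraic multiplicity, so C is not diagonalizable.

No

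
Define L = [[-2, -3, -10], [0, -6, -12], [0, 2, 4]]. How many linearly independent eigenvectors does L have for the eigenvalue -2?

1

L + 2I = [[0, -3, -10], [0, -4, -12], [0, 2, 6]].
This matrix has rank 2, so its null space has dimension 3 − 2 = 1.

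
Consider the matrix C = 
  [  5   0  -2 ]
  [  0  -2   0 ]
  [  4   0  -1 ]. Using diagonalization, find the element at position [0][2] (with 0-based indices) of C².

Characteristic polynomial: r^3 - 2r^2 - 5r + 6 = (r - 3)(r - 1)(r + 2), so the eigenvalues are -2, 1, 3.
r=1: eigenvector (1, 0, 2).
r=3: eigenvector (-1, 0, -1).
r=-2: eigenvector (0, 1, 0).
P = [[1, -1, 0], [0, 0, 1], [2, -1, 0]], D = diag(1, 3, -2), P⁻¹ = [[-1, 0, 1], [-2, 0, 1], [0, 1, 0]].
C² = P·diag(1, 9, 4)·P⁻¹ = [[17, 0, -8], [0, 4, 0], [16, 0, -7]].
The requested entry is -8.

-8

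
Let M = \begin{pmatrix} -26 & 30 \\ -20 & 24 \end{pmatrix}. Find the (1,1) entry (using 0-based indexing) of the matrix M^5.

Characteristic polynomial: λ^2 + 2λ - 24 = (λ - 4)(λ + 6), so the eigenvalues are -6, 4.
λ=-6: eigenvector (-3, -2).
λ=4: eigenvector (1, 1).
P = [[-3, 1], [-2, 1]], D = diag(-6, 4), P⁻¹ = [[-1, 1], [-2, 3]].
M⁵ = P·diag(-7776, 1024)·P⁻¹ = [[-25376, 26400], [-17600, 18624]].
The requested entry is 18624.

18624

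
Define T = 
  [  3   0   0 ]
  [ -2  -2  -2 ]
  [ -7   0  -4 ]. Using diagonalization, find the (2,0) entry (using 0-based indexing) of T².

Characteristic polynomial: s^3 + 3s^2 - 10s - 24 = (s - 3)(s + 2)(s + 4), so the eigenvalues are -4, -2, 3.
s=3: eigenvector (1, 0, -1).
s=-2: eigenvector (0, 1, 0).
s=-4: eigenvector (0, 1, 1).
P = [[1, 0, 0], [0, 1, 1], [-1, 0, 1]], D = diag(3, -2, -4), P⁻¹ = [[1, 0, 0], [-1, 1, -1], [1, 0, 1]].
T² = P·diag(9, 4, 16)·P⁻¹ = [[9, 0, 0], [12, 4, 12], [7, 0, 16]].
The requested entry is 7.

7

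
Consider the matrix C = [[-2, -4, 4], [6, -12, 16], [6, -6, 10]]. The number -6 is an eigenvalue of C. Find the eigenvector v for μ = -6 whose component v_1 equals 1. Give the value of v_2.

1

C + 6I = [[4, -4, 4], [6, -6, 16], [6, -6, 16]].
Solving (C + 6I)v = 0 gives the eigenspace spanned by (1, 1, 0).
With v_1 = 1, v = (1, 1, 0), so v_2 = 1.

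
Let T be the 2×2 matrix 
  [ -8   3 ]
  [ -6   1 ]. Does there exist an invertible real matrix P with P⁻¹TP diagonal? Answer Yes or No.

Yes

Characteristic polynomial: p(λ) = λ^2 + 7λ + 10 = (λ + 2)(λ + 5).
All 2 eigenvalues are distinct, so T is diagonalizable.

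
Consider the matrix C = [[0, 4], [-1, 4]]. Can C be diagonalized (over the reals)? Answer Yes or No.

Characteristic polynomial: p(λ) = λ^2 - 4λ + 4 = (λ - 2)^2.
λ = 2 has algebraic multiplicity 2; rank(C − 2I) = 1, so geometric multiplicity = 1.
Geometric multiplicity < algebraic multiplicity, so C is not diagonalizable.

No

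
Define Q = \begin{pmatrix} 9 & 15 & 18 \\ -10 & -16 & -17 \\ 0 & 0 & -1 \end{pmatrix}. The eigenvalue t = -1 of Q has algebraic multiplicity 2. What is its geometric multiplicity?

Q + 1I = [[10, 15, 18], [-10, -15, -17], [0, 0, 0]].
This matrix has rank 2, so its null space has dimension 3 − 2 = 1.

1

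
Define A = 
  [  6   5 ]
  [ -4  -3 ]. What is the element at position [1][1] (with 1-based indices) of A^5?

Characteristic polynomial: μ^2 - 3μ + 2 = (μ - 2)(μ - 1), so the eigenvalues are 1, 2.
μ=2: eigenvector (5, -4).
μ=1: eigenvector (-1, 1).
P = [[5, -1], [-4, 1]], D = diag(2, 1), P⁻¹ = [[1, 1], [4, 5]].
A⁵ = P·diag(32, 1)·P⁻¹ = [[156, 155], [-124, -123]].
The requested entry is 156.

156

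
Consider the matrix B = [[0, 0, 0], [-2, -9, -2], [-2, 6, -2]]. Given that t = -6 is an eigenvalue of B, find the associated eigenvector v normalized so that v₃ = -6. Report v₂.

B + 6I = [[6, 0, 0], [-2, -3, -2], [-2, 6, 4]].
Solving (B + 6I)v = 0 gives the eigenspace spanned by (0, 4, -6).
With v₃ = -6, v = (0, 4, -6), so v₂ = 4.

4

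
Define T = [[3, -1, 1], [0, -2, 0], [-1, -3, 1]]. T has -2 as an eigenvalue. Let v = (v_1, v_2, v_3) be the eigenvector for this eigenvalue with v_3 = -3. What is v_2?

-3

T + 2I = [[5, -1, 1], [0, 0, 0], [-1, -3, 3]].
Solving (T + 2I)v = 0 gives the eigenspace spanned by (0, -3, -3).
With v_3 = -3, v = (0, -3, -3), so v_2 = -3.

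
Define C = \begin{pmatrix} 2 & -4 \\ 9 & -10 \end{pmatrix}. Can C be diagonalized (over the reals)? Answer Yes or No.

No

Characteristic polynomial: p(μ) = μ^2 + 8μ + 16 = (μ + 4)^2.
μ = -4 has algebraic multiplicity 2; rank(C + 4I) = 1, so geometric multiplicity = 1.
Geometric multiplicity < algebraic multiplicity, so C is not diagonalizable.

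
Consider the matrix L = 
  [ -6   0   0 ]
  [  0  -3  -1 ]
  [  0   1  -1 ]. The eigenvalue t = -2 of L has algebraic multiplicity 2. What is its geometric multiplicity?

L + 2I = [[-4, 0, 0], [0, -1, -1], [0, 1, 1]].
This matrix has rank 2, so its null space has dimension 3 − 2 = 1.

1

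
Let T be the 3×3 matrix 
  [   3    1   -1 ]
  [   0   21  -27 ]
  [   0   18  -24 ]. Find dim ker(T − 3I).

T − 3I = [[0, 1, -1], [0, 18, -27], [0, 18, -27]].
This matrix has rank 2, so its null space has dimension 3 − 2 = 1.

1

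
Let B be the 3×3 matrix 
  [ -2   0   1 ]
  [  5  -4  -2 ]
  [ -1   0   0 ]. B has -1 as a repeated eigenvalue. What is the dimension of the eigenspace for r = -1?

B + 1I = [[-1, 0, 1], [5, -3, -2], [-1, 0, 1]].
This matrix has rank 2, so its null space has dimension 3 − 2 = 1.

1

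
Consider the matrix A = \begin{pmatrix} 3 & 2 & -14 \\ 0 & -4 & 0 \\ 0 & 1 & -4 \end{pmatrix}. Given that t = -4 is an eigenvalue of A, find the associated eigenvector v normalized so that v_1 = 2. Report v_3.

1

A + 4I = [[7, 2, -14], [0, 0, 0], [0, 1, 0]].
Solving (A + 4I)v = 0 gives the eigenspace spanned by (2, 0, 1).
With v_1 = 2, v = (2, 0, 1), so v_3 = 1.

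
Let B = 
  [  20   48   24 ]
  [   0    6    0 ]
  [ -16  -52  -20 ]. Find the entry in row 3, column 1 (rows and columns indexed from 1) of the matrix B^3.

Characteristic polynomial: s^3 - 6s^2 - 16s + 96 = (s - 6)(s - 4)(s + 4), so the eigenvalues are -4, 4, 6.
s=4: eigenvector (3, 0, -2).
s=6: eigenvector (0, 1, -2).
s=-4: eigenvector (-1, 0, 1).
P = [[3, 0, -1], [0, 1, 0], [-2, -2, 1]], D = diag(4, 6, -4), P⁻¹ = [[1, 2, 1], [0, 1, 0], [2, 6, 3]].
B³ = P·diag(64, 216, -64)·P⁻¹ = [[320, 768, 384], [0, 216, 0], [-256, -1072, -320]].
The requested entry is -256.

-256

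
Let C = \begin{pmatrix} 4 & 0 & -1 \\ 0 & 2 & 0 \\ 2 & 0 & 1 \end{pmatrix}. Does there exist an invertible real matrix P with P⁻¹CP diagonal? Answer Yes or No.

Characteristic polynomial: p(s) = s^3 - 7s^2 + 16s - 12 = (s - 3)(s - 2)^2.
s = 2 has algebraic multiplicity 2; rank(C − 2I) = 1, so geometric multiplicity = 2.
Every eigenvalue has geometric = algebraic multiplicity, so C is diagonalizable.

Yes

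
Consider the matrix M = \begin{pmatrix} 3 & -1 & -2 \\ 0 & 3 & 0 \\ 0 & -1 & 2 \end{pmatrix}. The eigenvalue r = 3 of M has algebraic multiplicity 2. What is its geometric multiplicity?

M − 3I = [[0, -1, -2], [0, 0, 0], [0, -1, -1]].
This matrix has rank 2, so its null space has dimension 3 − 2 = 1.

1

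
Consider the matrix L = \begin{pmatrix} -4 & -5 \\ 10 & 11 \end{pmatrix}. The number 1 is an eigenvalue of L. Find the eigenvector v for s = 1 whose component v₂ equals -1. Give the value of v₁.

L − 1I = [[-5, -5], [10, 10]].
Solving (L − 1I)v = 0 gives the eigenspace spanned by (1, -1).
With v₂ = -1, v = (1, -1), so v₁ = 1.

1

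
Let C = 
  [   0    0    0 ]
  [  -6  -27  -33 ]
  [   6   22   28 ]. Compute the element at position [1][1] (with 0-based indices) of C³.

-807

Characteristic polynomial: r^3 - r^2 - 30r = r(r - 6)(r + 5), so the eigenvalues are -5, 0, 6.
r=0: eigenvector (1, 1, -1).
r=-5: eigenvector (0, 3, -2).
r=6: eigenvector (0, -1, 1).
P = [[1, 0, 0], [1, 3, -1], [-1, -2, 1]], D = diag(0, -5, 6), P⁻¹ = [[1, 0, 0], [0, 1, 1], [1, 2, 3]].
C³ = P·diag(0, -125, 216)·P⁻¹ = [[0, 0, 0], [-216, -807, -1023], [216, 682, 898]].
The requested entry is -807.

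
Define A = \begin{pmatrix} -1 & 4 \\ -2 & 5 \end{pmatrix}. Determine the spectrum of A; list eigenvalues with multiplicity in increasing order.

Characteristic polynomial: p(λ) = λ^2 - 4λ + 3 = (λ - 3)(λ - 1).
Roots (with multiplicity): 1, 3.

1, 3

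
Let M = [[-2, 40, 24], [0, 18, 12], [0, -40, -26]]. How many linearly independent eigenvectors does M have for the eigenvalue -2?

2

M + 2I = [[0, 40, 24], [0, 20, 12], [0, -40, -24]].
This matrix has rank 1, so its null space has dimension 3 − 1 = 2.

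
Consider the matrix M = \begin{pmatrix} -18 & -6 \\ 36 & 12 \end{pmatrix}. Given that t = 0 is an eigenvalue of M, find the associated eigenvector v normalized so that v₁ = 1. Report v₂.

M = [[-18, -6], [36, 12]].
Solving (M)v = 0 gives the eigenspace spanned by (1, -3).
With v₁ = 1, v = (1, -3), so v₂ = -3.

-3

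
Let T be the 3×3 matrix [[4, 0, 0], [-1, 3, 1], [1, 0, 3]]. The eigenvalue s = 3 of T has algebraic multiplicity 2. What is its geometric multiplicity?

1

T − 3I = [[1, 0, 0], [-1, 0, 1], [1, 0, 0]].
This matrix has rank 2, so its null space has dimension 3 − 2 = 1.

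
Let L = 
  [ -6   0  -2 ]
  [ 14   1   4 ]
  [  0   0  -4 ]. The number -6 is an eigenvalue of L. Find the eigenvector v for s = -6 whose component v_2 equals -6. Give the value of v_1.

L + 6I = [[0, 0, -2], [14, 7, 4], [0, 0, 2]].
Solving (L + 6I)v = 0 gives the eigenspace spanned by (3, -6, 0).
With v_2 = -6, v = (3, -6, 0), so v_1 = 3.

3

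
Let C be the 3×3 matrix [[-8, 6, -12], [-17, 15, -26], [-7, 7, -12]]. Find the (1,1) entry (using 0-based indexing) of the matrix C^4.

-1811

Characteristic polynomial: λ^3 + 5λ^2 - 4λ - 20 = (λ - 2)(λ + 2)(λ + 5), so the eigenvalues are -5, -2, 2.
λ=-2: eigenvector (1, 1, 0).
λ=-5: eigenvector (-2, -3, -1).
λ=2: eigenvector (0, 2, 1).
P = [[1, -2, 0], [1, -3, 2], [0, -1, 1]], D = diag(-2, -5, 2), P⁻¹ = [[-1, 2, -4], [-1, 1, -2], [-1, 1, -1]].
C⁴ = P·diag(16, 625, 16)·P⁻¹ = [[1234, -1218, 2436], [1827, -1811, 3654], [609, -609, 1234]].
The requested entry is -1811.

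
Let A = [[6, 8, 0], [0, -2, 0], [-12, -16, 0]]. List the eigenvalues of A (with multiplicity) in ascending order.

-2, 0, 6

Characteristic polynomial: p(μ) = μ^3 - 4μ^2 - 12μ = μ(μ - 6)(μ + 2).
Roots (with multiplicity): -2, 0, 6.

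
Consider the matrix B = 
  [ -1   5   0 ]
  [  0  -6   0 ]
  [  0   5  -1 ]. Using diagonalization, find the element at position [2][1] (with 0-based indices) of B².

Characteristic polynomial: s^3 + 8s^2 + 13s + 6 = (s + 1)^2(s + 6), so the eigenvalues are -6, -1, -1.
s=-1: eigenvector (0, 0, 1).
s=-6: eigenvector (-1, 1, -1).
s=-1: eigenvector (1, 0, 0).
P = [[0, -1, 1], [0, 1, 0], [1, -1, 0]], D = diag(-1, -6, -1), P⁻¹ = [[0, 1, 1], [0, 1, 0], [1, 1, 0]].
B² = P·diag(1, 36, 1)·P⁻¹ = [[1, -35, 0], [0, 36, 0], [0, -35, 1]].
The requested entry is -35.

-35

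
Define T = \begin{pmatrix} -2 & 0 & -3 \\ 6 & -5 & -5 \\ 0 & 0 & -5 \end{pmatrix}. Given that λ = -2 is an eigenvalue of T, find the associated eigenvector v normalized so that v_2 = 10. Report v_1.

5

T + 2I = [[0, 0, -3], [6, -3, -5], [0, 0, -3]].
Solving (T + 2I)v = 0 gives the eigenspace spanned by (5, 10, 0).
With v_2 = 10, v = (5, 10, 0), so v_1 = 5.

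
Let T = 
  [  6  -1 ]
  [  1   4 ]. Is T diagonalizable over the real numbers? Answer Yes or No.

No

Characteristic polynomial: p(r) = r^2 - 10r + 25 = (r - 5)^2.
r = 5 has algebraic multiplicity 2; rank(T − 5I) = 1, so geometric multiplicity = 1.
Geometric multiplicity < algebraic multiplicity, so T is not diagonalizable.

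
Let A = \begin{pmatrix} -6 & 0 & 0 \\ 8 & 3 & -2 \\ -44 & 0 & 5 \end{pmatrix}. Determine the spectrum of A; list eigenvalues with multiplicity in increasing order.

Characteristic polynomial: p(s) = s^3 - 2s^2 - 33s + 90 = (s - 5)(s - 3)(s + 6).
Roots (with multiplicity): -6, 3, 5.

-6, 3, 5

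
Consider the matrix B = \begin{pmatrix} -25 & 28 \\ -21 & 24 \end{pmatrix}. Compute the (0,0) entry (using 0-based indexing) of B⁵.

Characteristic polynomial: μ^2 + μ - 12 = (μ - 3)(μ + 4), so the eigenvalues are -4, 3.
μ=3: eigenvector (1, 1).
μ=-4: eigenvector (4, 3).
P = [[1, 4], [1, 3]], D = diag(3, -4), P⁻¹ = [[-3, 4], [1, -1]].
B⁵ = P·diag(243, -1024)·P⁻¹ = [[-4825, 5068], [-3801, 4044]].
The requested entry is -4825.

-4825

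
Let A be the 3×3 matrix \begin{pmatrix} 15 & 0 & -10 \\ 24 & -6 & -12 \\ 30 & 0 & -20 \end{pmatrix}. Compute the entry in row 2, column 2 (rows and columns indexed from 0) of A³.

-500

Characteristic polynomial: t^3 + 11t^2 + 30t = t(t + 5)(t + 6), so the eigenvalues are -6, -5, 0.
t=-5: eigenvector (1, 0, 2).
t=-6: eigenvector (0, 1, 0).
t=0: eigenvector (-2, -2, -3).
P = [[1, 0, -2], [0, 1, -2], [2, 0, -3]], D = diag(-5, -6, 0), P⁻¹ = [[-3, 0, 2], [-4, 1, 2], [-2, 0, 1]].
A³ = P·diag(-125, -216, 0)·P⁻¹ = [[375, 0, -250], [864, -216, -432], [750, 0, -500]].
The requested entry is -500.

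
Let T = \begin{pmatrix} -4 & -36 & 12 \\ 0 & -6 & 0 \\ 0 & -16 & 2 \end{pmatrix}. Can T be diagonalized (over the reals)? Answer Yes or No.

Yes

Characteristic polynomial: p(r) = r^3 + 8r^2 + 4r - 48 = (r - 2)(r + 4)(r + 6).
All 3 eigenvalues are distinct, so T is diagonalizable.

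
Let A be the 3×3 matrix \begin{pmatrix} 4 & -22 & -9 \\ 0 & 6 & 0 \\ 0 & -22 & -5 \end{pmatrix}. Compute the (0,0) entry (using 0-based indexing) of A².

Characteristic polynomial: r^3 - 5r^2 - 26r + 120 = (r - 6)(r - 4)(r + 5), so the eigenvalues are -5, 4, 6.
r=-5: eigenvector (1, 0, 1).
r=6: eigenvector (-2, 1, -2).
r=4: eigenvector (1, 0, 0).
P = [[1, -2, 1], [0, 1, 0], [1, -2, 0]], D = diag(-5, 6, 4), P⁻¹ = [[0, 2, 1], [0, 1, 0], [1, 0, -1]].
A² = P·diag(25, 36, 16)·P⁻¹ = [[16, -22, 9], [0, 36, 0], [0, -22, 25]].
The requested entry is 16.

16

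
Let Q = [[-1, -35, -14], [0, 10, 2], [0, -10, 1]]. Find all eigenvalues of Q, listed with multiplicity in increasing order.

Characteristic polynomial: p(s) = s^3 - 10s^2 + 19s + 30 = (s - 6)(s - 5)(s + 1).
Roots (with multiplicity): -1, 5, 6.

-1, 5, 6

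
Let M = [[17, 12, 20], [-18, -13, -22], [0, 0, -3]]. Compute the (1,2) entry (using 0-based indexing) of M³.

-382

Characteristic polynomial: r^3 - r^2 - 17r - 15 = (r - 5)(r + 1)(r + 3), so the eigenvalues are -3, -1, 5.
r=-3: eigenvector (-4, 5, 1).
r=-1: eigenvector (-2, 3, 0).
r=5: eigenvector (1, -1, 0).
P = [[-4, -2, 1], [5, 3, -1], [1, 0, 0]], D = diag(-3, -1, 5), P⁻¹ = [[0, 0, 1], [1, 1, -1], [3, 2, 2]].
M³ = P·diag(-27, -1, 125)·P⁻¹ = [[377, 252, 356], [-378, -253, -382], [0, 0, -27]].
The requested entry is -382.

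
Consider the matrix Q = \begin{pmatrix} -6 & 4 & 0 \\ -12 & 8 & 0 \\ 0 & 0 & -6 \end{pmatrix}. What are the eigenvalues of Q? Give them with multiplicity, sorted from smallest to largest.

-6, 0, 2

Characteristic polynomial: p(s) = s^3 + 4s^2 - 12s = s(s - 2)(s + 6).
Roots (with multiplicity): -6, 0, 2.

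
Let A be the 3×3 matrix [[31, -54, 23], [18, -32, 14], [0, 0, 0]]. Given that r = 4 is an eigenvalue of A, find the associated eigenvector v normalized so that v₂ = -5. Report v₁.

A − 4I = [[27, -54, 23], [18, -36, 14], [0, 0, -4]].
Solving (A − 4I)v = 0 gives the eigenspace spanned by (-10, -5, 0).
With v₂ = -5, v = (-10, -5, 0), so v₁ = -10.

-10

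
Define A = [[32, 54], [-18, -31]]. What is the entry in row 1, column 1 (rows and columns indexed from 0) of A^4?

Characteristic polynomial: λ^2 - λ - 20 = (λ - 5)(λ + 4), so the eigenvalues are -4, 5.
λ=-4: eigenvector (-3, 2).
λ=5: eigenvector (-2, 1).
P = [[-3, -2], [2, 1]], D = diag(-4, 5), P⁻¹ = [[1, 2], [-2, -3]].
A⁴ = P·diag(256, 625)·P⁻¹ = [[1732, 2214], [-738, -851]].
The requested entry is -851.

-851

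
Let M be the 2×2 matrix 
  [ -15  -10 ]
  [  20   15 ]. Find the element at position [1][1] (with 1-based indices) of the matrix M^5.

-9375

Characteristic polynomial: r^2 - 25 = (r - 5)(r + 5), so the eigenvalues are -5, 5.
r=5: eigenvector (1, -2).
r=-5: eigenvector (1, -1).
P = [[1, 1], [-2, -1]], D = diag(5, -5), P⁻¹ = [[-1, -1], [2, 1]].
M⁵ = P·diag(3125, -3125)·P⁻¹ = [[-9375, -6250], [12500, 9375]].
The requested entry is -9375.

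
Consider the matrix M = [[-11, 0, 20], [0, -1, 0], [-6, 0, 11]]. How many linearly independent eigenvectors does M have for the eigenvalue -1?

M + 1I = [[-10, 0, 20], [0, 0, 0], [-6, 0, 12]].
This matrix has rank 1, so its null space has dimension 3 − 1 = 2.

2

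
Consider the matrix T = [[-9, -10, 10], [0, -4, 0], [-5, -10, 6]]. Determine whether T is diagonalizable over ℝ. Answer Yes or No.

Characteristic polynomial: p(μ) = μ^3 + 7μ^2 + 8μ - 16 = (μ - 1)(μ + 4)^2.
μ = -4 has algebraic multiplicity 2; rank(T + 4I) = 1, so geometric multiplicity = 2.
Every eigenvalue has geometric = algebraic multiplicity, so T is diagonalizable.

Yes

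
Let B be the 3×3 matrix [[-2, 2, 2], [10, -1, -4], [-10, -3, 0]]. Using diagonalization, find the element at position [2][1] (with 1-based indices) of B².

10

Characteristic polynomial: r^3 + 3r^2 - 10r - 24 = (r - 3)(r + 2)(r + 4), so the eigenvalues are -4, -2, 3.
r=-2: eigenvector (1, -2, 2).
r=3: eigenvector (0, 1, -1).
r=-4: eigenvector (-1, 2, -1).
P = [[1, 0, -1], [-2, 1, 2], [2, -1, -1]], D = diag(-2, 3, -4), P⁻¹ = [[1, 1, 1], [2, 1, 0], [0, 1, 1]].
B² = P·diag(4, 9, 16)·P⁻¹ = [[4, -12, -12], [10, 33, 24], [-10, -17, -8]].
The requested entry is 10.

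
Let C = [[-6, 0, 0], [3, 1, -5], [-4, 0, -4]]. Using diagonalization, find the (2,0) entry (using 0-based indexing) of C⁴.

Characteristic polynomial: λ^3 + 9λ^2 + 14λ - 24 = (λ - 1)(λ + 4)(λ + 6), so the eigenvalues are -6, -4, 1.
λ=-6: eigenvector (1, 1, 2).
λ=1: eigenvector (0, 1, 0).
λ=-4: eigenvector (0, 1, 1).
P = [[1, 0, 0], [1, 1, 1], [2, 0, 1]], D = diag(-6, 1, -4), P⁻¹ = [[1, 0, 0], [1, 1, -1], [-2, 0, 1]].
C⁴ = P·diag(1296, 1, 256)·P⁻¹ = [[1296, 0, 0], [785, 1, 255], [2080, 0, 256]].
The requested entry is 2080.

2080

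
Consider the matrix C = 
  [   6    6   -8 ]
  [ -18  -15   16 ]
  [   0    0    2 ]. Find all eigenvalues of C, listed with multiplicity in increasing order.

-6, -3, 2

Characteristic polynomial: p(t) = t^3 + 7t^2 - 36 = (t - 2)(t + 3)(t + 6).
Roots (with multiplicity): -6, -3, 2.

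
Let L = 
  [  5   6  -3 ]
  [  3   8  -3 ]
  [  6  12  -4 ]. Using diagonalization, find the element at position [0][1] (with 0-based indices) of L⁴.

Characteristic polynomial: λ^3 - 9λ^2 + 24λ - 20 = (λ - 5)(λ - 2)^2, so the eigenvalues are 2, 2, 5.
λ=2: eigenvector (0, 1, 2).
λ=5: eigenvector (1, 1, 2).
λ=2: eigenvector (1, 0, 1).
P = [[0, 1, 1], [1, 1, 0], [2, 2, 1]], D = diag(2, 5, 2), P⁻¹ = [[-1, -1, 1], [1, 2, -1], [0, -2, 1]].
L⁴ = P·diag(16, 625, 16)·P⁻¹ = [[625, 1218, -609], [609, 1234, -609], [1218, 2436, -1202]].
The requested entry is 1218.

1218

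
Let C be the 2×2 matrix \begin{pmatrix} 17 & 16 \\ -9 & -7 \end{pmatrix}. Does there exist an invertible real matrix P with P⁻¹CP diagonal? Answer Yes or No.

No

Characteristic polynomial: p(λ) = λ^2 - 10λ + 25 = (λ - 5)^2.
λ = 5 has algebraic multiplicity 2; rank(C − 5I) = 1, so geometric multiplicity = 1.
Geometric multiplicity < algebraic multiplicity, so C is not diagonalizable.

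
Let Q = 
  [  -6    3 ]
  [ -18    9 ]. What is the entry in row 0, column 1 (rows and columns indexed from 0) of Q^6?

729

Characteristic polynomial: μ^2 - 3μ = μ(μ - 3), so the eigenvalues are 0, 3.
μ=3: eigenvector (1, 3).
μ=0: eigenvector (1, 2).
P = [[1, 1], [3, 2]], D = diag(3, 0), P⁻¹ = [[-2, 1], [3, -1]].
Q⁶ = P·diag(729, 0)·P⁻¹ = [[-1458, 729], [-4374, 2187]].
The requested entry is 729.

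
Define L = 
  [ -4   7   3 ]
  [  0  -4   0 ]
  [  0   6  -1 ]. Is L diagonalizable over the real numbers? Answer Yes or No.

Characteristic polynomial: p(t) = t^3 + 9t^2 + 24t + 16 = (t + 1)(t + 4)^2.
t = -4 has algebraic multiplicity 2; rank(L + 4I) = 2, so geometric multiplicity = 1.
Geometric multiplicity < algebraic multiplicity, so L is not diagonalizable.

No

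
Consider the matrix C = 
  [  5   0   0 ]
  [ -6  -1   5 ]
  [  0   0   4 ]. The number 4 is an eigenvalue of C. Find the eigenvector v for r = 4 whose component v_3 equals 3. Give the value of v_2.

3

C − 4I = [[1, 0, 0], [-6, -5, 5], [0, 0, 0]].
Solving (C − 4I)v = 0 gives the eigenspace spanned by (0, 3, 3).
With v_3 = 3, v = (0, 3, 3), so v_2 = 3.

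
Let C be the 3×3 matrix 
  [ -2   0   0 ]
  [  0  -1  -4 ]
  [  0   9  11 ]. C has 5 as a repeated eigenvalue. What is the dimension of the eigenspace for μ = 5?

1

C − 5I = [[-7, 0, 0], [0, -6, -4], [0, 9, 6]].
This matrix has rank 2, so its null space has dimension 3 − 2 = 1.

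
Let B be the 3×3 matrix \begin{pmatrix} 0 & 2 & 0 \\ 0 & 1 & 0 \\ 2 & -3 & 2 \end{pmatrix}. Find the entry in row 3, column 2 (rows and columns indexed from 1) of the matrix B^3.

-9

Characteristic polynomial: λ^3 - 3λ^2 + 2λ = λ(λ - 2)(λ - 1), so the eigenvalues are 0, 1, 2.
λ=0: eigenvector (1, 0, -1).
λ=1: eigenvector (2, 1, -1).
λ=2: eigenvector (0, 0, 1).
P = [[1, 2, 0], [0, 1, 0], [-1, -1, 1]], D = diag(0, 1, 2), P⁻¹ = [[1, -2, 0], [0, 1, 0], [1, -1, 1]].
B³ = P·diag(0, 1, 8)·P⁻¹ = [[0, 2, 0], [0, 1, 0], [8, -9, 8]].
The requested entry is -9.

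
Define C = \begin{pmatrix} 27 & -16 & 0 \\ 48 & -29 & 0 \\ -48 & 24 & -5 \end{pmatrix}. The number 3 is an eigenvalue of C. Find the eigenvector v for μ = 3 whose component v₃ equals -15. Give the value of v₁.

10

C − 3I = [[24, -16, 0], [48, -32, 0], [-48, 24, -8]].
Solving (C − 3I)v = 0 gives the eigenspace spanned by (10, 15, -15).
With v₃ = -15, v = (10, 15, -15), so v₁ = 10.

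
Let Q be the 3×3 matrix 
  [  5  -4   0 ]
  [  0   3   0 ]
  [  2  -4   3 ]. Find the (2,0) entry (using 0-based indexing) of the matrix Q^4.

Characteristic polynomial: s^3 - 11s^2 + 39s - 45 = (s - 5)(s - 3)^2, so the eigenvalues are 3, 3, 5.
s=5: eigenvector (1, 0, 1).
s=3: eigenvector (2, 1, 0).
s=3: eigenvector (4, 2, 1).
P = [[1, 2, 4], [0, 1, 2], [1, 0, 1]], D = diag(5, 3, 3), P⁻¹ = [[1, -2, 0], [2, -3, -2], [-1, 2, 1]].
Q⁴ = P·diag(625, 81, 81)·P⁻¹ = [[625, -1088, 0], [0, 81, 0], [544, -1088, 81]].
The requested entry is 544.

544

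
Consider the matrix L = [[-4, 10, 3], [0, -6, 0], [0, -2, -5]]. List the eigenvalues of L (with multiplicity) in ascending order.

Characteristic polynomial: p(λ) = λ^3 + 15λ^2 + 74λ + 120 = (λ + 4)(λ + 5)(λ + 6).
Roots (with multiplicity): -6, -5, -4.

-6, -5, -4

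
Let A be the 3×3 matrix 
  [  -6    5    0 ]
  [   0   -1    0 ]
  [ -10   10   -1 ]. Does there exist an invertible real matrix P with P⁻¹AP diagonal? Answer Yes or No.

Characteristic polynomial: p(μ) = μ^3 + 8μ^2 + 13μ + 6 = (μ + 1)^2(μ + 6).
μ = -1 has algebraic multiplicity 2; rank(A + 1I) = 1, so geometric multiplicity = 2.
Every eigenvalue has geometric = algebraic multiplicity, so A is diagonalizable.

Yes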